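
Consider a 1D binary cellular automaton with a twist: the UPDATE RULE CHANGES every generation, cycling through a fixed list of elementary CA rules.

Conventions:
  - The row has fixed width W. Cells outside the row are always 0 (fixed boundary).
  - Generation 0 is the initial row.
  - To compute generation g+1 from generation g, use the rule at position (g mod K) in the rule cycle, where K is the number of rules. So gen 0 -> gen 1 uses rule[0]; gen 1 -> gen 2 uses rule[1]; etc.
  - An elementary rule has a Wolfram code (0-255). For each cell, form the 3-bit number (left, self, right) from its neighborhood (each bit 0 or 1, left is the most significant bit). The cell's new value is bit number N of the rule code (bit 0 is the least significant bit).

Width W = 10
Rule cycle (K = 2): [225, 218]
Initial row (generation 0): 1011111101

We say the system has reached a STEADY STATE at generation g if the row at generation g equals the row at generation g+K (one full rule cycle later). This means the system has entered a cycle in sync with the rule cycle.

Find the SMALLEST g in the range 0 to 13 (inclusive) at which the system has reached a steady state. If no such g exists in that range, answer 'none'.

Answer: 6

Derivation:
Gen 0: 1011111101
Gen 1 (rule 225): 0101111110
Gen 2 (rule 218): 1001111111
Gen 3 (rule 225): 0000111111
Gen 4 (rule 218): 0001111111
Gen 5 (rule 225): 1100111111
Gen 6 (rule 218): 1111111111
Gen 7 (rule 225): 0111111111
Gen 8 (rule 218): 1111111111
Gen 9 (rule 225): 0111111111
Gen 10 (rule 218): 1111111111
Gen 11 (rule 225): 0111111111
Gen 12 (rule 218): 1111111111
Gen 13 (rule 225): 0111111111
Gen 14 (rule 218): 1111111111
Gen 15 (rule 225): 0111111111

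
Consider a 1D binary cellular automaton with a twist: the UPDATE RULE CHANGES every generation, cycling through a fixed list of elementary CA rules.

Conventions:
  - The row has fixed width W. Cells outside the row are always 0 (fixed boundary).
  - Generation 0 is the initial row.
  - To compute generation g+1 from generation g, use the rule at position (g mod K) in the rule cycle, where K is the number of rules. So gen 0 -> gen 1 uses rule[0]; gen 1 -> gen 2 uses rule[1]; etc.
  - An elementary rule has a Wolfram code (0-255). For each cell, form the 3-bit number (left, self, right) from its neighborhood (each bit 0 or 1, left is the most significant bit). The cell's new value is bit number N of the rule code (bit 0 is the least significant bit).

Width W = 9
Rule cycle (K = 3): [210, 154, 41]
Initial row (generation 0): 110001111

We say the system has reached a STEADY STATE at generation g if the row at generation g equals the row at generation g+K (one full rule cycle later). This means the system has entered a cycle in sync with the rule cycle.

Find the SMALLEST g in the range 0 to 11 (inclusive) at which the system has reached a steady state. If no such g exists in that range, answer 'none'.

Answer: 9

Derivation:
Gen 0: 110001111
Gen 1 (rule 210): 011010111
Gen 2 (rule 154): 110000110
Gen 3 (rule 41): 100110100
Gen 4 (rule 210): 011010010
Gen 5 (rule 154): 110001101
Gen 6 (rule 41): 100101010
Gen 7 (rule 210): 011000001
Gen 8 (rule 154): 110100010
Gen 9 (rule 41): 101001000
Gen 10 (rule 210): 000110100
Gen 11 (rule 154): 001100010
Gen 12 (rule 41): 101001000
Gen 13 (rule 210): 000110100
Gen 14 (rule 154): 001100010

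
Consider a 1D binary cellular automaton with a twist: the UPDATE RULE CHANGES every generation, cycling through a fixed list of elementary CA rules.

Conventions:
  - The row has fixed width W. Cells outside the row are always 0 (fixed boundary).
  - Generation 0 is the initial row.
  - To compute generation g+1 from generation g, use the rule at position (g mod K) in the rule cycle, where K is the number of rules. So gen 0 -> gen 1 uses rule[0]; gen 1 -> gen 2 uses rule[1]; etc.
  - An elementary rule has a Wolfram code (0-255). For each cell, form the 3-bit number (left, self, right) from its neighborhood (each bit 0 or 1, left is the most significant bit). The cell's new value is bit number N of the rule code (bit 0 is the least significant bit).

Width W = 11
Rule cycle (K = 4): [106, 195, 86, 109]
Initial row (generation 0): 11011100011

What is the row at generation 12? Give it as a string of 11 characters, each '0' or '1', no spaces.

Answer: 10100101101

Derivation:
Gen 0: 11011100011
Gen 1 (rule 106): 11110100111
Gen 2 (rule 195): 01110001011
Gen 3 (rule 86): 10011011001
Gen 4 (rule 109): 10011111001
Gen 5 (rule 106): 00110001010
Gen 6 (rule 195): 11010110000
Gen 7 (rule 86): 01010011000
Gen 8 (rule 109): 01110011011
Gen 9 (rule 106): 11010111111
Gen 10 (rule 195): 01000011111
Gen 11 (rule 86): 11100100001
Gen 12 (rule 109): 10100101101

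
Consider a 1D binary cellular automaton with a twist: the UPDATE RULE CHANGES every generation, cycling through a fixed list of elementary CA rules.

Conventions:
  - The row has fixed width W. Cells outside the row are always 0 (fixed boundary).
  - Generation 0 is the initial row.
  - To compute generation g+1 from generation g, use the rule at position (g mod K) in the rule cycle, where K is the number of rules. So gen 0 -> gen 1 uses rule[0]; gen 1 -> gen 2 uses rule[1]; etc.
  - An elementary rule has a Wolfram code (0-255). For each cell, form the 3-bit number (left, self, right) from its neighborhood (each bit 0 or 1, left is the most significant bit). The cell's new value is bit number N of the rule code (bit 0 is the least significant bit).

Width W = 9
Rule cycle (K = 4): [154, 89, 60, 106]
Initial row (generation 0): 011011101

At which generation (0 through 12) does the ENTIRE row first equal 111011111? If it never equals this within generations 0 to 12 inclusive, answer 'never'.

Gen 0: 011011101
Gen 1 (rule 154): 110011000
Gen 2 (rule 89): 111011111
Gen 3 (rule 60): 100110000
Gen 4 (rule 106): 001110000
Gen 5 (rule 154): 011101000
Gen 6 (rule 89): 010100111
Gen 7 (rule 60): 011110100
Gen 8 (rule 106): 110011000
Gen 9 (rule 154): 101110100
Gen 10 (rule 89): 001010011
Gen 11 (rule 60): 001111010
Gen 12 (rule 106): 011001100

Answer: 2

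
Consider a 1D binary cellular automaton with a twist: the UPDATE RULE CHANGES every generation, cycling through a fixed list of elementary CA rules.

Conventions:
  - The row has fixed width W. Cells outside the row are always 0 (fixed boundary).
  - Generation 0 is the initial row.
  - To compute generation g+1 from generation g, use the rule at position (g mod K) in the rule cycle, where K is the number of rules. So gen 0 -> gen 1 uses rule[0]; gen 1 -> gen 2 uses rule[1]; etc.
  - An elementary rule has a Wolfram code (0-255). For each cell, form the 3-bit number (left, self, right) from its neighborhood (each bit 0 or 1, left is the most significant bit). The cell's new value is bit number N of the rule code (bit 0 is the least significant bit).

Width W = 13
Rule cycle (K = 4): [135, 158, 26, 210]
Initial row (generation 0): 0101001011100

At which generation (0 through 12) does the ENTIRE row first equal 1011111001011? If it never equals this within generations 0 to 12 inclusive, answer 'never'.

Answer: never

Derivation:
Gen 0: 0101001011100
Gen 1 (rule 135): 1101011001001
Gen 2 (rule 158): 1001010111111
Gen 3 (rule 26): 0110000100000
Gen 4 (rule 210): 1011001010000
Gen 5 (rule 135): 1000011010111
Gen 6 (rule 158): 1100110010110
Gen 7 (rule 26): 1011101100101
Gen 8 (rule 210): 0001100111000
Gen 9 (rule 135): 1110001010011
Gen 10 (rule 158): 1101011011110
Gen 11 (rule 26): 1000010010001
Gen 12 (rule 210): 0100101101010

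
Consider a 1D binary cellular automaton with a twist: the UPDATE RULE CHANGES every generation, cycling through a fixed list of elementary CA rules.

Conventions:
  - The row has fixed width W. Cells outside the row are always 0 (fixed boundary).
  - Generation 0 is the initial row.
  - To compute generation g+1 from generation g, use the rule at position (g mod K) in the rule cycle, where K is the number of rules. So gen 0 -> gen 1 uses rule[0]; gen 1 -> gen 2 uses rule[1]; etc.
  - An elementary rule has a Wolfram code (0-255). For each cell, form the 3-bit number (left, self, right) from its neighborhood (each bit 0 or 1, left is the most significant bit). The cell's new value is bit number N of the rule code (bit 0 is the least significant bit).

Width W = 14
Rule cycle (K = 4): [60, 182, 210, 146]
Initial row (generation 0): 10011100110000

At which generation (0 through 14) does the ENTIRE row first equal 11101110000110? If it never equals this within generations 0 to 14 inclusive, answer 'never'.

Answer: never

Derivation:
Gen 0: 10011100110000
Gen 1 (rule 60): 11010010101000
Gen 2 (rule 182): 00111111111100
Gen 3 (rule 210): 01011111111110
Gen 4 (rule 146): 10001111111101
Gen 5 (rule 60): 11001000000011
Gen 6 (rule 182): 00111100000100
Gen 7 (rule 210): 01011110001010
Gen 8 (rule 146): 10001101010001
Gen 9 (rule 60): 11001011111001
Gen 10 (rule 182): 00111101110111
Gen 11 (rule 210): 01011100110011
Gen 12 (rule 146): 10001011001100
Gen 13 (rule 60): 11001110101010
Gen 14 (rule 182): 00110101111111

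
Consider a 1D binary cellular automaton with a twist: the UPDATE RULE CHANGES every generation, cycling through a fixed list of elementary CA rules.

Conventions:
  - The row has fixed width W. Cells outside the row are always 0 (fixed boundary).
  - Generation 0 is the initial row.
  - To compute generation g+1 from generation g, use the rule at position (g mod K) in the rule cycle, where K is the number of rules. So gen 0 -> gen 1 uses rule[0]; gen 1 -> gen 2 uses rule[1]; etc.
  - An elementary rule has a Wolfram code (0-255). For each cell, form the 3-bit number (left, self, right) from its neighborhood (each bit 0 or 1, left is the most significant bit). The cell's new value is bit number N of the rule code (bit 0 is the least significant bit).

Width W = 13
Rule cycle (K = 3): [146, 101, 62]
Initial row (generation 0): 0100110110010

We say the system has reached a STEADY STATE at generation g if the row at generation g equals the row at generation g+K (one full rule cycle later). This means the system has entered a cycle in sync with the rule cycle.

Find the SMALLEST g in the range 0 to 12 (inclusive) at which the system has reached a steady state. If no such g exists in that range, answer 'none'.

Answer: none

Derivation:
Gen 0: 0100110110010
Gen 1 (rule 146): 1011000001101
Gen 2 (rule 101): 1101011100111
Gen 3 (rule 62): 1011110011100
Gen 4 (rule 146): 0001101101010
Gen 5 (rule 101): 1100110111110
Gen 6 (rule 62): 1011101100001
Gen 7 (rule 146): 0001000010010
Gen 8 (rule 101): 1101011010010
Gen 9 (rule 62): 1011110111111
Gen 10 (rule 146): 0001100011110
Gen 11 (rule 101): 1100101000010
Gen 12 (rule 62): 1011111100111
Gen 13 (rule 146): 0001111011010
Gen 14 (rule 101): 1100001101110
Gen 15 (rule 62): 1010011011001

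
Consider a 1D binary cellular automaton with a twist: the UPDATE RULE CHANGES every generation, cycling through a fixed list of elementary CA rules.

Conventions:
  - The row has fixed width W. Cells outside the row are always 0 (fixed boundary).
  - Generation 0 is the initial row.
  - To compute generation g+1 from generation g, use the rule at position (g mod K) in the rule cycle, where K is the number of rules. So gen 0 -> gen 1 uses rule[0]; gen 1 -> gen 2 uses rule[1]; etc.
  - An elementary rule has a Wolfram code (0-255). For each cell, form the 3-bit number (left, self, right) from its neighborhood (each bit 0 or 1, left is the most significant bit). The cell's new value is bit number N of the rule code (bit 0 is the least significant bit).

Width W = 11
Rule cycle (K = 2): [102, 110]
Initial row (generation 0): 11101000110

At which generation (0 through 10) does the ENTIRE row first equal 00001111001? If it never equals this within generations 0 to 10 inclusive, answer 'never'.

Answer: never

Derivation:
Gen 0: 11101000110
Gen 1 (rule 102): 00111001010
Gen 2 (rule 110): 01101011110
Gen 3 (rule 102): 10111100010
Gen 4 (rule 110): 11100100110
Gen 5 (rule 102): 00101101010
Gen 6 (rule 110): 01111111110
Gen 7 (rule 102): 10000000010
Gen 8 (rule 110): 10000000110
Gen 9 (rule 102): 10000001010
Gen 10 (rule 110): 10000011110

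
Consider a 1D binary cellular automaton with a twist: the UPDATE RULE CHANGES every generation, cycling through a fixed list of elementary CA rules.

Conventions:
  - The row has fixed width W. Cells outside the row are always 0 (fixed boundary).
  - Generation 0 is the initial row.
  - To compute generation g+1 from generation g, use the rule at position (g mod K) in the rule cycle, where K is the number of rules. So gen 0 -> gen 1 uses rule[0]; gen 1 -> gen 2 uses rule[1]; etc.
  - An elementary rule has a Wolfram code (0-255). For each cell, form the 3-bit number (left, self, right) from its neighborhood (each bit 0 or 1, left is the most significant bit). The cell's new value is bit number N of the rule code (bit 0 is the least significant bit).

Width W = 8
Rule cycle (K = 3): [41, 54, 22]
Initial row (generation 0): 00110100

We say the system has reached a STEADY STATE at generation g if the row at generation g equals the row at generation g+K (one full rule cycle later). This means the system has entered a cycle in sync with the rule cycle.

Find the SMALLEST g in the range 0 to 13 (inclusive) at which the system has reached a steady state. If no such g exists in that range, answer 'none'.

Gen 0: 00110100
Gen 1 (rule 41): 10101001
Gen 2 (rule 54): 11111111
Gen 3 (rule 22): 00000000
Gen 4 (rule 41): 11111111
Gen 5 (rule 54): 00000000
Gen 6 (rule 22): 00000000
Gen 7 (rule 41): 11111111
Gen 8 (rule 54): 00000000
Gen 9 (rule 22): 00000000
Gen 10 (rule 41): 11111111
Gen 11 (rule 54): 00000000
Gen 12 (rule 22): 00000000
Gen 13 (rule 41): 11111111
Gen 14 (rule 54): 00000000
Gen 15 (rule 22): 00000000
Gen 16 (rule 41): 11111111

Answer: 3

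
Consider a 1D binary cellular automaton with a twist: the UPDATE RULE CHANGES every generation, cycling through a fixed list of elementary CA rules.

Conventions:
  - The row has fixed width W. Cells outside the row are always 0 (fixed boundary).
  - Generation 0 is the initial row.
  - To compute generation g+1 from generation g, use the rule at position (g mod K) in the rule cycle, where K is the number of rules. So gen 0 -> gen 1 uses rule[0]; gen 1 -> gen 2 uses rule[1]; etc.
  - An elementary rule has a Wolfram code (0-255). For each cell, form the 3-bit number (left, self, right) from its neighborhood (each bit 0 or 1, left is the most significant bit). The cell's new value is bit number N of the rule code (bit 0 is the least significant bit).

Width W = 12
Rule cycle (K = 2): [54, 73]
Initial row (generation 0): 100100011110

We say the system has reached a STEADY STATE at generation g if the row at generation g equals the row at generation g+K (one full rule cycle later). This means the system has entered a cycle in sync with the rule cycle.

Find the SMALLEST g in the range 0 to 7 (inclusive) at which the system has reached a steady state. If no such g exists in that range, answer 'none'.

Gen 0: 100100011110
Gen 1 (rule 54): 111110100001
Gen 2 (rule 73): 100010001100
Gen 3 (rule 54): 110111010010
Gen 4 (rule 73): 110101000000
Gen 5 (rule 54): 001111100000
Gen 6 (rule 73): 101000101111
Gen 7 (rule 54): 111101110000
Gen 8 (rule 73): 100101010111
Gen 9 (rule 54): 111111111000

Answer: none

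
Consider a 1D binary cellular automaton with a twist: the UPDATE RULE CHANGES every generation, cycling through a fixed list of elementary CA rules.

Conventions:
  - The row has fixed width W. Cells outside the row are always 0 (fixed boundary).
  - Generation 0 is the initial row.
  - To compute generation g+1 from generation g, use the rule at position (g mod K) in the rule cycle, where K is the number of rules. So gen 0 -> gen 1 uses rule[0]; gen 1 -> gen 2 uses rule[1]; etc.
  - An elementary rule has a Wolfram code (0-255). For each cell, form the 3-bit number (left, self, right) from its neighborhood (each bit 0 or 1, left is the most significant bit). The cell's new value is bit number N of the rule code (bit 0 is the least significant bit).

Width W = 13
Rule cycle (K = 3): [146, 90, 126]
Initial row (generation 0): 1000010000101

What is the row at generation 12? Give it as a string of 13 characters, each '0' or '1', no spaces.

Answer: 1101111110000

Derivation:
Gen 0: 1000010000101
Gen 1 (rule 146): 0100101001000
Gen 2 (rule 90): 1011000110100
Gen 3 (rule 126): 1111101111110
Gen 4 (rule 146): 0111000111101
Gen 5 (rule 90): 1101101100100
Gen 6 (rule 126): 1111111111110
Gen 7 (rule 146): 0111111111101
Gen 8 (rule 90): 1100000000100
Gen 9 (rule 126): 1110000001110
Gen 10 (rule 146): 0101000010101
Gen 11 (rule 90): 1000100100000
Gen 12 (rule 126): 1101111110000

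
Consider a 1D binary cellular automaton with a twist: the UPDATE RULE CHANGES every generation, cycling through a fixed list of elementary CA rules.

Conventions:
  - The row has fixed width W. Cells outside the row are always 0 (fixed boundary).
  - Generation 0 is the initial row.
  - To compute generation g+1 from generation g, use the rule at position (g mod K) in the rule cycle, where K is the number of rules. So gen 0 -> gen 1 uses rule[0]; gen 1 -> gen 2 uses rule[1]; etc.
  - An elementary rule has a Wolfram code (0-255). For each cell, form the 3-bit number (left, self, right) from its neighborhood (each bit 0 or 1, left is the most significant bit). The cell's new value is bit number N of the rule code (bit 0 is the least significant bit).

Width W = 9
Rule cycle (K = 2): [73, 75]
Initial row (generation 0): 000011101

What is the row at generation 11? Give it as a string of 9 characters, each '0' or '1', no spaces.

Answer: 101101001

Derivation:
Gen 0: 000011101
Gen 1 (rule 73): 111010100
Gen 2 (rule 75): 101000001
Gen 3 (rule 73): 000011100
Gen 4 (rule 75): 111110101
Gen 5 (rule 73): 100010000
Gen 6 (rule 75): 001100111
Gen 7 (rule 73): 101100101
Gen 8 (rule 75): 001101000
Gen 9 (rule 73): 101100011
Gen 10 (rule 75): 001101111
Gen 11 (rule 73): 101101001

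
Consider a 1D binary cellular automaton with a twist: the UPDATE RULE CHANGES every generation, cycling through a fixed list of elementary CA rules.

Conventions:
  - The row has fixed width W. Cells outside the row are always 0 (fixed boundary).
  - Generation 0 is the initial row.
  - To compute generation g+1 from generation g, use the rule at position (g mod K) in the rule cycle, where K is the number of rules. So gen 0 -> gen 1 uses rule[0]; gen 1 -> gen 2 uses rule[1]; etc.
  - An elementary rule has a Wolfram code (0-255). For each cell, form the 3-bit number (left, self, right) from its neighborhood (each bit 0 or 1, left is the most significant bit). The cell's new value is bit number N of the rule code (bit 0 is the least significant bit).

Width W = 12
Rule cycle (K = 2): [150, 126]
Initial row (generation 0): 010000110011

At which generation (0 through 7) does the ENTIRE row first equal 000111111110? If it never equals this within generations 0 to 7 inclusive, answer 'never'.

Gen 0: 010000110011
Gen 1 (rule 150): 111001001100
Gen 2 (rule 126): 101111111110
Gen 3 (rule 150): 100111111101
Gen 4 (rule 126): 111100000111
Gen 5 (rule 150): 011010001010
Gen 6 (rule 126): 111111011111
Gen 7 (rule 150): 011110001110

Answer: never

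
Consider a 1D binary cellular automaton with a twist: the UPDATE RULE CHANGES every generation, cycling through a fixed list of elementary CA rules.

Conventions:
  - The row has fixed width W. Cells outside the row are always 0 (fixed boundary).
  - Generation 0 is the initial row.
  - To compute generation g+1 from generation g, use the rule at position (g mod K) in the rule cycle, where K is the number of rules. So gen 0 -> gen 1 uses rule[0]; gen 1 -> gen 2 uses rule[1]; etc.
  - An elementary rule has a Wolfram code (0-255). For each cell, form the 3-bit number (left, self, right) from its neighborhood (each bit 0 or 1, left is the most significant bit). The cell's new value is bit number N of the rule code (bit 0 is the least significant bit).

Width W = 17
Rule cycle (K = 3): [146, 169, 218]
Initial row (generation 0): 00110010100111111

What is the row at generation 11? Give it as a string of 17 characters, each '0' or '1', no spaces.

Answer: 01001111000110010

Derivation:
Gen 0: 00110010100111111
Gen 1 (rule 146): 01001100011011110
Gen 2 (rule 169): 00001001010111100
Gen 3 (rule 218): 00010110000111110
Gen 4 (rule 146): 00100001001011101
Gen 5 (rule 169): 10001100000111010
Gen 6 (rule 218): 01011110001111001
Gen 7 (rule 146): 10001101010110110
Gen 8 (rule 169): 00101010101101100
Gen 9 (rule 218): 01000000001101110
Gen 10 (rule 146): 10100000010000101
Gen 11 (rule 169): 01001111000110010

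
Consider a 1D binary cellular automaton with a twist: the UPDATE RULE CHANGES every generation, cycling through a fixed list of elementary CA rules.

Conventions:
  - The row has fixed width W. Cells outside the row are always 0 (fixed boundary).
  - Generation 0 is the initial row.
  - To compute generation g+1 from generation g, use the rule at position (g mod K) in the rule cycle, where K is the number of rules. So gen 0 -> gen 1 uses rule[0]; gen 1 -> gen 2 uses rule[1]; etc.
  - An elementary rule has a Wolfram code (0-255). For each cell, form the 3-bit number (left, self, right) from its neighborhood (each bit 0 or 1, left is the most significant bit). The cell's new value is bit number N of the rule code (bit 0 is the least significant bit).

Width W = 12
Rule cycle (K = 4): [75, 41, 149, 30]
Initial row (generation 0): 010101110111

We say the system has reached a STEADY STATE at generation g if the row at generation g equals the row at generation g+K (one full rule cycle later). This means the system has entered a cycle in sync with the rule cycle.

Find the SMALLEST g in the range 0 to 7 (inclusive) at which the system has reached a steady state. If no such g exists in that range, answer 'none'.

Answer: none

Derivation:
Gen 0: 010101110111
Gen 1 (rule 75): 100001010101
Gen 2 (rule 41): 001100101010
Gen 3 (rule 149): 100010101011
Gen 4 (rule 30): 110110101010
Gen 5 (rule 75): 110110000000
Gen 6 (rule 41): 101100111111
Gen 7 (rule 149): 100010011110
Gen 8 (rule 30): 110111110001
Gen 9 (rule 75): 110100010110
Gen 10 (rule 41): 101001001100
Gen 11 (rule 149): 101101100011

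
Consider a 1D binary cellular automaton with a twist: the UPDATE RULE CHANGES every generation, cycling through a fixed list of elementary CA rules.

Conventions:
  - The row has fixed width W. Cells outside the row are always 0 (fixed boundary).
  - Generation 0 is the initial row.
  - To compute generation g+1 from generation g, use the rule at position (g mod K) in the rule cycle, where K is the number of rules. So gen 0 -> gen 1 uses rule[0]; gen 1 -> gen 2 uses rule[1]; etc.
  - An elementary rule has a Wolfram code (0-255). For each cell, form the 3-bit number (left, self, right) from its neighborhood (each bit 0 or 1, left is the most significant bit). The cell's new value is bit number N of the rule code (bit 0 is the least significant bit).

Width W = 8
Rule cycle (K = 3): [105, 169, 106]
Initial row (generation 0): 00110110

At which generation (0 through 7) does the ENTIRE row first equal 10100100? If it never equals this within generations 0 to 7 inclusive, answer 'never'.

Answer: 5

Derivation:
Gen 0: 00110110
Gen 1 (rule 105): 10111110
Gen 2 (rule 169): 01111100
Gen 3 (rule 106): 11000100
Gen 4 (rule 105): 11010001
Gen 5 (rule 169): 10100100
Gen 6 (rule 106): 01001000
Gen 7 (rule 105): 00000011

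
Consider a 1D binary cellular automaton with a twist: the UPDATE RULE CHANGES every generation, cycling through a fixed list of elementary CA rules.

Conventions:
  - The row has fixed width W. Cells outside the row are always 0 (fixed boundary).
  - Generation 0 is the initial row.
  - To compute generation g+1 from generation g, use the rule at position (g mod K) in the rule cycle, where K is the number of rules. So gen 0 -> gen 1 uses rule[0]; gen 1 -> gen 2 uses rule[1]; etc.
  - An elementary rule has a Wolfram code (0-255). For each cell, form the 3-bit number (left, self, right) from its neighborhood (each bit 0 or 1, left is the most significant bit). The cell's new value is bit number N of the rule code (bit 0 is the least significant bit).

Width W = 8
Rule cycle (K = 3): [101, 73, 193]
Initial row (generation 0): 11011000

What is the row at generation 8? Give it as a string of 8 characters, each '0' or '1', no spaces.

Gen 0: 11011000
Gen 1 (rule 101): 01101011
Gen 2 (rule 73): 01100011
Gen 3 (rule 193): 00101001
Gen 4 (rule 101): 10111001
Gen 5 (rule 73): 00101000
Gen 6 (rule 193): 10000011
Gen 7 (rule 101): 10111001
Gen 8 (rule 73): 00101000

Answer: 00101000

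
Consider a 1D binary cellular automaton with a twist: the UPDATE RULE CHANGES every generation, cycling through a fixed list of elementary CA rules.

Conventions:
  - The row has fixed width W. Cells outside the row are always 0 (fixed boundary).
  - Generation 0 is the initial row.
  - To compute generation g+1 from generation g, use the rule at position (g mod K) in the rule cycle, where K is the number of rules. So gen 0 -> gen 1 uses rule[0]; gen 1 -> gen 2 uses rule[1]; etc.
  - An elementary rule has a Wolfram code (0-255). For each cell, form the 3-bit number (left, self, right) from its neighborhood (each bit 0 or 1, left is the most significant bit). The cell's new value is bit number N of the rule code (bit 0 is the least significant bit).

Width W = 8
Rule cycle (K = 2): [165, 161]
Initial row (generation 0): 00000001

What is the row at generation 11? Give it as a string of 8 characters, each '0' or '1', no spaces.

Gen 0: 00000001
Gen 1 (rule 165): 11111101
Gen 2 (rule 161): 01111010
Gen 3 (rule 165): 00110110
Gen 4 (rule 161): 10001000
Gen 5 (rule 165): 10101011
Gen 6 (rule 161): 01010100
Gen 7 (rule 165): 01111101
Gen 8 (rule 161): 00111010
Gen 9 (rule 165): 10010110
Gen 10 (rule 161): 00001000
Gen 11 (rule 165): 11101011

Answer: 11101011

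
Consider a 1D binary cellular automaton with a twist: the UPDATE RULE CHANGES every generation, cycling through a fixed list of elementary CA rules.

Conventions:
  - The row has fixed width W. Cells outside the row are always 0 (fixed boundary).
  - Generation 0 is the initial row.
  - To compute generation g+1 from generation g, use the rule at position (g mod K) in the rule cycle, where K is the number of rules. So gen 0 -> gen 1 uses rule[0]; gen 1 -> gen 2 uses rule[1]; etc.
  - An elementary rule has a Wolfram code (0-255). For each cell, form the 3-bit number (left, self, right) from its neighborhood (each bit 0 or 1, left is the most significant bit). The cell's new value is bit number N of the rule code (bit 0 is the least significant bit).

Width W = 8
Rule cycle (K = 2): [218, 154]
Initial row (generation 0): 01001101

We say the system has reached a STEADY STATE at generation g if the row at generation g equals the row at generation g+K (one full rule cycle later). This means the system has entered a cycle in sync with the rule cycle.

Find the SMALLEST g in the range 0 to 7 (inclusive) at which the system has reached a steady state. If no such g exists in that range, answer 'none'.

Gen 0: 01001101
Gen 1 (rule 218): 10111100
Gen 2 (rule 154): 00111010
Gen 3 (rule 218): 01111001
Gen 4 (rule 154): 11110110
Gen 5 (rule 218): 11110111
Gen 6 (rule 154): 11100110
Gen 7 (rule 218): 11111111
Gen 8 (rule 154): 11111110
Gen 9 (rule 218): 11111111

Answer: 7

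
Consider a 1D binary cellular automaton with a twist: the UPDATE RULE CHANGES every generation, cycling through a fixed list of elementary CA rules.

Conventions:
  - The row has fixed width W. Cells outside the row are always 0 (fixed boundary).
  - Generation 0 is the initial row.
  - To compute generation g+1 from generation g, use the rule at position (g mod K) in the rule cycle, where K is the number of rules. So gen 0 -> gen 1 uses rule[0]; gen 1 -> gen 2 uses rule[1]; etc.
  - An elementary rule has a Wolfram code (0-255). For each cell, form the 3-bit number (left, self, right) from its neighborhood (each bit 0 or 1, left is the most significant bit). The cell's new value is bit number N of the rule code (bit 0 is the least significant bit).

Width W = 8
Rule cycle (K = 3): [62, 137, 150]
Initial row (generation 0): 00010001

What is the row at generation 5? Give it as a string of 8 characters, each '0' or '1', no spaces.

Answer: 10010011

Derivation:
Gen 0: 00010001
Gen 1 (rule 62): 00111011
Gen 2 (rule 137): 10110010
Gen 3 (rule 150): 10001111
Gen 4 (rule 62): 11011000
Gen 5 (rule 137): 10010011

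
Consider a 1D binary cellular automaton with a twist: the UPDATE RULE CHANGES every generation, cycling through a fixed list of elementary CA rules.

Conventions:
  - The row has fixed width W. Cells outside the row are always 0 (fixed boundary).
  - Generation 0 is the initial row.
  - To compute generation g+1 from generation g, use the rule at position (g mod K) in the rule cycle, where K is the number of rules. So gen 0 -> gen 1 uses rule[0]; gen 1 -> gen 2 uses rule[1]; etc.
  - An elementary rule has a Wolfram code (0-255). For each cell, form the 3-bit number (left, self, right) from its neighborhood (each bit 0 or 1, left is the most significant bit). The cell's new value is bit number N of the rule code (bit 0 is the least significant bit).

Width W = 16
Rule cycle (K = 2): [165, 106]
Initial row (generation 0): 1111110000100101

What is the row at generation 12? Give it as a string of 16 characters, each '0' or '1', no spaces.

Answer: 1110101111010010

Derivation:
Gen 0: 1111110000100101
Gen 1 (rule 165): 0111100110100111
Gen 2 (rule 106): 1100101111001101
Gen 3 (rule 165): 0000110110000011
Gen 4 (rule 106): 0001111110000111
Gen 5 (rule 165): 1100111100110010
Gen 6 (rule 106): 1101100101110100
Gen 7 (rule 165): 0010000110101101
Gen 8 (rule 106): 0100001111011110
Gen 9 (rule 165): 0101100110101100
Gen 10 (rule 106): 1011101111011100
Gen 11 (rule 165): 1101010110101001
Gen 12 (rule 106): 1110101111010010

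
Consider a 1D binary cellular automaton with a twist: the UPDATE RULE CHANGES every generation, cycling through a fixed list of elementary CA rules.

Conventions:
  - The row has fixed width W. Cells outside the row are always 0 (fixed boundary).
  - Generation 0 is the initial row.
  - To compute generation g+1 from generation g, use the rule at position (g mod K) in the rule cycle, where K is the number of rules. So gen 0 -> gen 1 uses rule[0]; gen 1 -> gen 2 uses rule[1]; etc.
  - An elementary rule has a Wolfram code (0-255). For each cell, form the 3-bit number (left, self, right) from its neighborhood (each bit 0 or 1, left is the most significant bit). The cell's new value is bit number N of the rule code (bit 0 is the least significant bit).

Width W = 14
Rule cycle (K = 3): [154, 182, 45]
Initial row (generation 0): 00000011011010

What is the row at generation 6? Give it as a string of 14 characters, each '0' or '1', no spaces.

Gen 0: 00000011011010
Gen 1 (rule 154): 00000110010001
Gen 2 (rule 182): 00001001111011
Gen 3 (rule 45): 11101001000110
Gen 4 (rule 154): 11000110101101
Gen 5 (rule 182): 00101001110011
Gen 6 (rule 45): 10111001000010

Answer: 10111001000010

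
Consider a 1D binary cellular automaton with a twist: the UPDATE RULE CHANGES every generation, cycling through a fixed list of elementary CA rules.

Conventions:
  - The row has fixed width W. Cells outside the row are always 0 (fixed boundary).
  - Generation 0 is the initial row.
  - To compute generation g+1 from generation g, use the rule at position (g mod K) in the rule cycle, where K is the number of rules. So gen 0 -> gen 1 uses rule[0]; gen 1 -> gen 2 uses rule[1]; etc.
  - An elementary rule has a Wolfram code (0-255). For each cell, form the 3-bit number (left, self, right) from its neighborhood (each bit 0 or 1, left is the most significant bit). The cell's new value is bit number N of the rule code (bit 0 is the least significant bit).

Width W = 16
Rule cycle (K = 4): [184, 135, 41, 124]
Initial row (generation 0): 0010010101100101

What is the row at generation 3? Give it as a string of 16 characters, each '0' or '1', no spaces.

Gen 0: 0010010101100101
Gen 1 (rule 184): 0001001011010010
Gen 2 (rule 135): 1111011000010110
Gen 3 (rule 41): 1000110011001100

Answer: 1000110011001100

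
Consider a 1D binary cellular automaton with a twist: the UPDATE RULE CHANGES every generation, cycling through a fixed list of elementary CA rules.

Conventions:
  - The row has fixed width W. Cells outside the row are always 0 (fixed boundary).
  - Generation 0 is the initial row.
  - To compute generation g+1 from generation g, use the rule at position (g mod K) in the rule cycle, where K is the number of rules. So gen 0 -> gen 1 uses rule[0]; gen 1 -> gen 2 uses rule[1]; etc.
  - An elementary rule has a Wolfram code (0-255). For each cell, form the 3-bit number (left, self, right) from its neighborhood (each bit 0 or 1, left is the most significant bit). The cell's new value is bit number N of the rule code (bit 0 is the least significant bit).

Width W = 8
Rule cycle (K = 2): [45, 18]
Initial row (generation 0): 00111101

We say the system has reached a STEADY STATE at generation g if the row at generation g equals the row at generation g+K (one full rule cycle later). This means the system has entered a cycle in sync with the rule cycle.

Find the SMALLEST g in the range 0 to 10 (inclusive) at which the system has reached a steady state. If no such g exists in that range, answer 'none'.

Answer: 4

Derivation:
Gen 0: 00111101
Gen 1 (rule 45): 10100011
Gen 2 (rule 18): 00010100
Gen 3 (rule 45): 11011101
Gen 4 (rule 18): 00000000
Gen 5 (rule 45): 11111111
Gen 6 (rule 18): 00000000
Gen 7 (rule 45): 11111111
Gen 8 (rule 18): 00000000
Gen 9 (rule 45): 11111111
Gen 10 (rule 18): 00000000
Gen 11 (rule 45): 11111111
Gen 12 (rule 18): 00000000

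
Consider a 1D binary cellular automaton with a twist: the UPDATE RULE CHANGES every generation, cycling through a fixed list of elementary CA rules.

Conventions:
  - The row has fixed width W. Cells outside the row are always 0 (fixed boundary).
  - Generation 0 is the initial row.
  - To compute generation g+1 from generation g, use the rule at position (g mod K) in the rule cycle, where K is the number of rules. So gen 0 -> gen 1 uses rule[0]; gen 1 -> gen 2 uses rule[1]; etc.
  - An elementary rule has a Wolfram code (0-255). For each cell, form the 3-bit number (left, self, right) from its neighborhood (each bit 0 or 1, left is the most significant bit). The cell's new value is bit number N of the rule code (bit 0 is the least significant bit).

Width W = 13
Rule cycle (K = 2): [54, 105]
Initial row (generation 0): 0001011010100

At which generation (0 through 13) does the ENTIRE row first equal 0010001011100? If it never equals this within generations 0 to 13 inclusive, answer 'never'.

Gen 0: 0001011010100
Gen 1 (rule 54): 0011100111110
Gen 2 (rule 105): 1010100100010
Gen 3 (rule 54): 1111111110111
Gen 4 (rule 105): 1000000011101
Gen 5 (rule 54): 1100000100011
Gen 6 (rule 105): 1101110001011
Gen 7 (rule 54): 0010001011100
Gen 8 (rule 105): 1000100110101
Gen 9 (rule 54): 1101111001111
Gen 10 (rule 105): 1111001001001
Gen 11 (rule 54): 0000111111111
Gen 12 (rule 105): 1110100000001
Gen 13 (rule 54): 0001110000011

Answer: 7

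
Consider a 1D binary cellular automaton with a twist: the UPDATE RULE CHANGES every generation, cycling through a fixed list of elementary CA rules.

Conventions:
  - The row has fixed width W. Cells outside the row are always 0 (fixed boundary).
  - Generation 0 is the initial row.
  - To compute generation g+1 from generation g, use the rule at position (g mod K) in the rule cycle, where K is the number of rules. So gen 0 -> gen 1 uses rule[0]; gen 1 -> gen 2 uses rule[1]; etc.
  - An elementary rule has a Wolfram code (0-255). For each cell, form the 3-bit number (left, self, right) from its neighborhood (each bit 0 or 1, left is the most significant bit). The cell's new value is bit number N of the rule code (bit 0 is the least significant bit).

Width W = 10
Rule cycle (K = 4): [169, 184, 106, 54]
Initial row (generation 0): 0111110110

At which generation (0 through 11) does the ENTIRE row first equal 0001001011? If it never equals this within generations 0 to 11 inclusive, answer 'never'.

Gen 0: 0111110110
Gen 1 (rule 169): 0111101100
Gen 2 (rule 184): 0111011010
Gen 3 (rule 106): 1101111100
Gen 4 (rule 54): 0010000010
Gen 5 (rule 169): 1000111000
Gen 6 (rule 184): 0100110100
Gen 7 (rule 106): 1001111000
Gen 8 (rule 54): 1110000100
Gen 9 (rule 169): 1100110001
Gen 10 (rule 184): 1010101000
Gen 11 (rule 106): 0101010000

Answer: never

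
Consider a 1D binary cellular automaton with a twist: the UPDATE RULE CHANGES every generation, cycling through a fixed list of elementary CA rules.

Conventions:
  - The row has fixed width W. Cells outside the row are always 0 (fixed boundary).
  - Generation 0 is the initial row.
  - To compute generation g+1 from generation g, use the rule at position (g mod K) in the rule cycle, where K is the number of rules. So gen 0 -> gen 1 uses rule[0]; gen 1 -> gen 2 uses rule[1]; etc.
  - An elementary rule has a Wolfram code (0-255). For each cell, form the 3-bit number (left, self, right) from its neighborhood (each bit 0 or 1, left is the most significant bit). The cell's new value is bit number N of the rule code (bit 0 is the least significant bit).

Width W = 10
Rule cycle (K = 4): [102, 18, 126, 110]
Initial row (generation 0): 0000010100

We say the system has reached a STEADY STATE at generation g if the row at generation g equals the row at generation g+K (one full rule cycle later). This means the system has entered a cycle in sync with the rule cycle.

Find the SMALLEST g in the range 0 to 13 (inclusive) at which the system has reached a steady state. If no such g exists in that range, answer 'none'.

Answer: 6

Derivation:
Gen 0: 0000010100
Gen 1 (rule 102): 0000111100
Gen 2 (rule 18): 0001000010
Gen 3 (rule 126): 0011100111
Gen 4 (rule 110): 0110101101
Gen 5 (rule 102): 1011110111
Gen 6 (rule 18): 0000000000
Gen 7 (rule 126): 0000000000
Gen 8 (rule 110): 0000000000
Gen 9 (rule 102): 0000000000
Gen 10 (rule 18): 0000000000
Gen 11 (rule 126): 0000000000
Gen 12 (rule 110): 0000000000
Gen 13 (rule 102): 0000000000
Gen 14 (rule 18): 0000000000
Gen 15 (rule 126): 0000000000
Gen 16 (rule 110): 0000000000
Gen 17 (rule 102): 0000000000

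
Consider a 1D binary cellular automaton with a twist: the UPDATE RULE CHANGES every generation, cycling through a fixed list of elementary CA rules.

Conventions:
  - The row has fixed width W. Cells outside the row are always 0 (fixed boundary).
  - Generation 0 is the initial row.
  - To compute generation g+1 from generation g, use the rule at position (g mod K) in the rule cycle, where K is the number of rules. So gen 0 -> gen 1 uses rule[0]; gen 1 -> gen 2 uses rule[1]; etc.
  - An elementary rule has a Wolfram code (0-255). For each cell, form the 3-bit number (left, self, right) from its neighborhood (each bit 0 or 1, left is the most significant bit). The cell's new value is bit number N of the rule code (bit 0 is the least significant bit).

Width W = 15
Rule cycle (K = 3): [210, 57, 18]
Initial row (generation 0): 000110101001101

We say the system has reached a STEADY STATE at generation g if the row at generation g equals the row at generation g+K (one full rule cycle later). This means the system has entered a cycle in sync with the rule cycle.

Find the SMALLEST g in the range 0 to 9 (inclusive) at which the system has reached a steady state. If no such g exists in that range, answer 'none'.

Gen 0: 000110101001101
Gen 1 (rule 210): 001010000110100
Gen 2 (rule 57): 100101110101011
Gen 3 (rule 18): 011000000000000
Gen 4 (rule 210): 101100000000000
Gen 5 (rule 57): 011011111111111
Gen 6 (rule 18): 100000000000000
Gen 7 (rule 210): 010000000000000
Gen 8 (rule 57): 001111111111111
Gen 9 (rule 18): 010000000000000
Gen 10 (rule 210): 101000000000000
Gen 11 (rule 57): 010111111111111
Gen 12 (rule 18): 100000000000000

Answer: none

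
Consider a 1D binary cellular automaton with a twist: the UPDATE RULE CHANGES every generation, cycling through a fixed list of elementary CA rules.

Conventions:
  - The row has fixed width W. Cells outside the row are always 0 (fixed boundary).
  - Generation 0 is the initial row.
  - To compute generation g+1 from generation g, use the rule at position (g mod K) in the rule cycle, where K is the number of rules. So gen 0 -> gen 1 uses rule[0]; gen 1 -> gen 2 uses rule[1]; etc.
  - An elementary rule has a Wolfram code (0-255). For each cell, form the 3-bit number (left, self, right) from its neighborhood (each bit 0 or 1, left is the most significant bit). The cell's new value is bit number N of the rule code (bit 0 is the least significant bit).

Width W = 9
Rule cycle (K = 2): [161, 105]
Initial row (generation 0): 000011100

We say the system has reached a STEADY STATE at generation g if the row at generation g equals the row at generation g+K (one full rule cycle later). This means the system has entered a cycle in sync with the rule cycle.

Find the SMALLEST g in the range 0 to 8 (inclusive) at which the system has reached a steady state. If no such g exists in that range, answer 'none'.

Answer: none

Derivation:
Gen 0: 000011100
Gen 1 (rule 161): 111001001
Gen 2 (rule 105): 101000000
Gen 3 (rule 161): 010011111
Gen 4 (rule 105): 000010001
Gen 5 (rule 161): 111000100
Gen 6 (rule 105): 101010001
Gen 7 (rule 161): 010100100
Gen 8 (rule 105): 001000001
Gen 9 (rule 161): 100011100
Gen 10 (rule 105): 001010101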